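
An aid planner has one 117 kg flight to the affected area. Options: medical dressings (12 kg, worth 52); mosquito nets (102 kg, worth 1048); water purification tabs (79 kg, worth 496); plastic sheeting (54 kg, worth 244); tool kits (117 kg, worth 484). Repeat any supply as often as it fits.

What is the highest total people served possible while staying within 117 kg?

1100

Medical dressings + mosquito nets uses 114 of the 117 kg and totals 1100.
No other feasible combination exceeds 1100.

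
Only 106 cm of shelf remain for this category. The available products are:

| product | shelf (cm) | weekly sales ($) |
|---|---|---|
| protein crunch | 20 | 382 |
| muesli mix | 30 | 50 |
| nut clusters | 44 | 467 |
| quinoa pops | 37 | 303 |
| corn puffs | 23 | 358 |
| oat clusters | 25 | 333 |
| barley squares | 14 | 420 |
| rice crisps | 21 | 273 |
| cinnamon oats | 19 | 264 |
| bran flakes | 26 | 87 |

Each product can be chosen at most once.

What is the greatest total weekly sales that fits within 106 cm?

1766

Taking the top-ratio products first gives protein crunch + corn puffs + oat clusters + barley squares + cinnamon oats for 1757 (101 cm).
Dropping cinnamon oats frees 19 cm; slotting in rice crisps (21 cm) lifts the total to 1766 at 103 cm.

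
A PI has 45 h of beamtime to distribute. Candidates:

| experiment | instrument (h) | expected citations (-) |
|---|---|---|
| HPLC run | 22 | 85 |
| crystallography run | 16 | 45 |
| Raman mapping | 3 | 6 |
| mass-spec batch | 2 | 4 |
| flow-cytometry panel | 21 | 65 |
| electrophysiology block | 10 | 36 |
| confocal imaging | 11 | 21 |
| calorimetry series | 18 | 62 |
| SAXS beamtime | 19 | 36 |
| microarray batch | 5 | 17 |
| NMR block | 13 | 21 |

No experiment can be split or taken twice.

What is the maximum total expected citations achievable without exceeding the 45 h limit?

By expected citations per h: HPLC run 3.86, electrophysiology block 3.60, calorimetry series 3.44 lead.
A density-first pass picks HPLC run + Raman mapping + mass-spec batch + electrophysiology block + microarray batch — 148 at 42 h.
Replace Raman mapping and mass-spec batch and electrophysiology block with calorimetry series: the trade gains 16 net, giving 164 at 45 h.

164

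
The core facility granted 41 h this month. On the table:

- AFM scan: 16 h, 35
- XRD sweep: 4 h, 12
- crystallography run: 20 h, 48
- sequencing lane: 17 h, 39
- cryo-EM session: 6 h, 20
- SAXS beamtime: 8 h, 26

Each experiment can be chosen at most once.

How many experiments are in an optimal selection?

The maximum expected citations within 41 h is 106.
For example XRD sweep + crystallography run + cryo-EM session + SAXS beamtime achieves it, using 38 h.
Any selection reaching 106 contains exactly 4 experiments.

4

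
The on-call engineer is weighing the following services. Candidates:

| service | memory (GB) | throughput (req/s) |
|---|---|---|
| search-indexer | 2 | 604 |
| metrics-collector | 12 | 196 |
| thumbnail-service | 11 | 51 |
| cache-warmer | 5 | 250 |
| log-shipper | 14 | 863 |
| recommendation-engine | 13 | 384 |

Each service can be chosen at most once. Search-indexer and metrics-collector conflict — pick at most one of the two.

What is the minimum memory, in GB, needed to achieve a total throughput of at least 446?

Minimise GB subject to total throughput ≥ 446.
Taking search-indexer gives 604 (≥ 446) for 2 GB.
No combination under 2 GB hits 446.

2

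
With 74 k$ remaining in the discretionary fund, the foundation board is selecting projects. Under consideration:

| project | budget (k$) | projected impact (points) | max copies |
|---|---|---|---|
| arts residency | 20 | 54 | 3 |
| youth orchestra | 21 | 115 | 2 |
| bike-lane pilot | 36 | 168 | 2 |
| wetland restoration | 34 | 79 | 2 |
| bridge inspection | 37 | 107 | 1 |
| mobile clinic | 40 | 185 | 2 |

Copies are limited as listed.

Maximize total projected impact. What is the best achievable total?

336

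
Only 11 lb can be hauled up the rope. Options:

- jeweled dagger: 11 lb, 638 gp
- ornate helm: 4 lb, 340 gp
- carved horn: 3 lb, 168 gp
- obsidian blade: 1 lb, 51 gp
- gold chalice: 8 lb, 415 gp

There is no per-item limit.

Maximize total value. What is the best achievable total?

2×ornate helm + carved horn uses 11 of the 11 lb and totals 848.
No other feasible combination exceeds 848.

848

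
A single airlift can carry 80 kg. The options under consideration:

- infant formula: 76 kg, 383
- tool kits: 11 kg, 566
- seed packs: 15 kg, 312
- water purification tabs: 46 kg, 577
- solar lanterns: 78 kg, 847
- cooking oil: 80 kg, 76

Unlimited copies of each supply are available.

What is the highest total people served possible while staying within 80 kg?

Taking 7×tool kits: 77 kg used, 3962 in people served.

3962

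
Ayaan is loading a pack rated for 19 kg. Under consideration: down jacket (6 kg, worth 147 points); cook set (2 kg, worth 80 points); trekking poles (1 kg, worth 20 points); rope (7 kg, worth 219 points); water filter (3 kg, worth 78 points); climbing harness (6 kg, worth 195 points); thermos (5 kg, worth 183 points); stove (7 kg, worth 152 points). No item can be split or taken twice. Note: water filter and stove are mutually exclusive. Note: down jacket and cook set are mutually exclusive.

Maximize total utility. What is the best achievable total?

617

A density-first pass picks cook set + trekking poles + water filter + climbing harness + thermos — 556 at 17 kg.
Dropping cook set and water filter frees 5 kg; slotting in rope (7 kg) lifts the total to 617 at 19 kg.
Next best is rope + climbing harness + thermos at 597 (18 kg) — short by 20.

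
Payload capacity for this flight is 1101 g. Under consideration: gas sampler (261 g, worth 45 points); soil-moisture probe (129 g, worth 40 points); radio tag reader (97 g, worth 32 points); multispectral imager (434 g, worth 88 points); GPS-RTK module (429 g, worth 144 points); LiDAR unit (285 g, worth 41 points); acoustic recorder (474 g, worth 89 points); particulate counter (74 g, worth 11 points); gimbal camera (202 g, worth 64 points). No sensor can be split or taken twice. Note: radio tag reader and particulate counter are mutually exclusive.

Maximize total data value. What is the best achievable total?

304

Density check — GPS-RTK module 0.34, radio tag reader 0.33, gimbal camera 0.32, soil-moisture probe 0.31 are the best per g.
Soil-moisture probe + radio tag reader + multispectral imager + GPS-RTK module uses 1089 of the 1101 g and totals 304.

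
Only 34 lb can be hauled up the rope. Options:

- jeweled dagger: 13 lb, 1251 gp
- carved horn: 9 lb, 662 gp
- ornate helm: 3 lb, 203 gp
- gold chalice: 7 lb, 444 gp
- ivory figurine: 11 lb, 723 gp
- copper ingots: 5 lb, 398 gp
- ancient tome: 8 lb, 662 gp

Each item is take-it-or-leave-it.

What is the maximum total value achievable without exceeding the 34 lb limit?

2778

Ranking by ratio (value/lb): jeweled dagger 96.23, ancient tome 82.75, copper ingots 79.60.
Filling by ratio: jeweled dagger + ornate helm + copper ingots + ancient tome for 2514, with 5 lb left unused.
Dropping copper ingots frees 5 lb; slotting in carved horn (9 lb) lifts the total to 2778 at 33 lb.
Every other selection either busts 34 lb or fails to beat 2778.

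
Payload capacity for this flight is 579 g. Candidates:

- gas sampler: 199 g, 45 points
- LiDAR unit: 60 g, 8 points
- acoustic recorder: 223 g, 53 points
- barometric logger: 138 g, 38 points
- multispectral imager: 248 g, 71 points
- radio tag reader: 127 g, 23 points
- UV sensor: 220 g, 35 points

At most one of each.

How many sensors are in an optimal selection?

4

Best achievable data value is 140.
For example LiDAR unit + barometric logger + multispectral imager + radio tag reader achieves it, using 573 g.
Any selection reaching 140 contains exactly 4 sensors.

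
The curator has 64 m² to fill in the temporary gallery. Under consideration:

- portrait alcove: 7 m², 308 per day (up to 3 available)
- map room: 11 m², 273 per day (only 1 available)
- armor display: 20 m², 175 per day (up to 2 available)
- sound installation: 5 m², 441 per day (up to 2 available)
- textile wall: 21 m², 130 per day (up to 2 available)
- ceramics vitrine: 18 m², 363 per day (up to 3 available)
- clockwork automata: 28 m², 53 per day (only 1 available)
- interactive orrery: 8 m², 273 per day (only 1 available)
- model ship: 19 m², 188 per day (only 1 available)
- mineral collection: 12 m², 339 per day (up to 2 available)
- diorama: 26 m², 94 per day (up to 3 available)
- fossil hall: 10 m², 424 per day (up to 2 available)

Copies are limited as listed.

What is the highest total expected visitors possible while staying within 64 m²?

Taking the top-ratio exhibits first gives 3×portrait alcove + 2×sound installation + interactive orrery + 2×fossil hall for 2927 (59 m²).
Dropping interactive orrery frees 8 m²; slotting in mineral collection (12 m²) lifts the total to 2993 at 63 m².
Every other selection either busts 64 m² or exceeds an availability limit or fails to beat 2993.

2993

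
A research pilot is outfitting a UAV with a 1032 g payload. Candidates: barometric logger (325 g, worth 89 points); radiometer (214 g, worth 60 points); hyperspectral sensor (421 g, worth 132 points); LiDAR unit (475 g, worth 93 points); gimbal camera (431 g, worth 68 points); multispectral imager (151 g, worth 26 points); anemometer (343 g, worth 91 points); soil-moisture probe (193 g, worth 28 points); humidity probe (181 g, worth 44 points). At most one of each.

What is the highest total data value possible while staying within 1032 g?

Filling by ratio: barometric logger + radiometer + hyperspectral sensor for 281, with 72 g left unused.
The 325 g tied up in barometric logger is better spent on anemometer — total rises to 283 (978 g).

283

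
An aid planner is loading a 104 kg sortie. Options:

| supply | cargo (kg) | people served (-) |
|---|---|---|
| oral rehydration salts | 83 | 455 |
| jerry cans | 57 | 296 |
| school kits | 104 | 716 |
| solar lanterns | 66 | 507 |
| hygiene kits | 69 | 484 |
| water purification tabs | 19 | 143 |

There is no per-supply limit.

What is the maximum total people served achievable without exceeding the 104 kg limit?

793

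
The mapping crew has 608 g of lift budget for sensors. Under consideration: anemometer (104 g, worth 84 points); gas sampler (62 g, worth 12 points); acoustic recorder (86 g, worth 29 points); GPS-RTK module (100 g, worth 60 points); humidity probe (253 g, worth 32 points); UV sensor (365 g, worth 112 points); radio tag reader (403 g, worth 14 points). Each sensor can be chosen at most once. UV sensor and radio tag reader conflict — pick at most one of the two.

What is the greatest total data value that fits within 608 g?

256

Filling by ratio: anemometer + gas sampler + acoustic recorder + GPS-RTK module + humidity probe for 217, with 3 g left unused.
The 401 g tied up in gas sampler and acoustic recorder and humidity probe is better spent on UV sensor — total rises to 256 (569 g).
An exhaustive check of the 128 subsets confirms 256.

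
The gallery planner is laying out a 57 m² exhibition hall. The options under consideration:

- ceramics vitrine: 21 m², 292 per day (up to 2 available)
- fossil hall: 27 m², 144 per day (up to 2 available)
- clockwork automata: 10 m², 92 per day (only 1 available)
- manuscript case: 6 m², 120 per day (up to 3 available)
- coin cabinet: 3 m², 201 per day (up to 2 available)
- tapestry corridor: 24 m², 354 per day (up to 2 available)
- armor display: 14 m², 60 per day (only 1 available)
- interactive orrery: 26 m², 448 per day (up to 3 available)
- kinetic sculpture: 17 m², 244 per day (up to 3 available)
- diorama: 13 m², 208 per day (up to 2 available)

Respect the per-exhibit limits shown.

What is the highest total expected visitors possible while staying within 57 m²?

1298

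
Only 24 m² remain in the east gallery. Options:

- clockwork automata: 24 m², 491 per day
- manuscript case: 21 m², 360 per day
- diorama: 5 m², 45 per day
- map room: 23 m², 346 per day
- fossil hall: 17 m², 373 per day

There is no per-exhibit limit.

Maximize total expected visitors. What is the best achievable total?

491

Filling by ratio: diorama + fossil hall for 418, with 2 m² left unused.
The 22 m² tied up in diorama and fossil hall is better spent on clockwork automata — total rises to 491 (24 m²).
Every other selection either busts 24 m² or fails to beat 491.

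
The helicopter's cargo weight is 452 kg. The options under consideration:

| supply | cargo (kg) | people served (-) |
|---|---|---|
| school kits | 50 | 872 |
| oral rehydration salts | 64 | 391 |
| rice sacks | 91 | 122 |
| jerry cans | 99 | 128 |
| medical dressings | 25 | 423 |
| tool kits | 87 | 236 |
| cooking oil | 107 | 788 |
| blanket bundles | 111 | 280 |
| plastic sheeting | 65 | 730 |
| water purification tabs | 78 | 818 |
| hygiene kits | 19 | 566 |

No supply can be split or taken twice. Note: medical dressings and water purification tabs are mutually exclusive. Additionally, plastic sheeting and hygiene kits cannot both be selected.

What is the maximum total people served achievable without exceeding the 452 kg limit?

3835

Ranking by ratio (people served/kg): hygiene kits 29.79, school kits 17.44, medical dressings 16.92, plastic sheeting 11.23.
School kits + oral rehydration salts + tool kits + cooking oil + plastic sheeting + water purification tabs uses 451 of the 452 kg and totals 3835.
Runner-up school kits + oral rehydration salts + cooking oil + blanket bundles + water purification tabs + hygiene kits tops out at 3715.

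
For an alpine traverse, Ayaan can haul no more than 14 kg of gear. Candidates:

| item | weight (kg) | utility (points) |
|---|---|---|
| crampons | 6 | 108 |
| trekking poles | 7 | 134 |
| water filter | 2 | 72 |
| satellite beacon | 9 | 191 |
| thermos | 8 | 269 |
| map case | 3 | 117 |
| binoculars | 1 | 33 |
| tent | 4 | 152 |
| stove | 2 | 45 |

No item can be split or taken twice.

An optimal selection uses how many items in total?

3

The maximum utility within 14 kg is 493.
water filter + thermos + tent hits 493 at 14 kg.
Any selection reaching 493 contains exactly 3 items.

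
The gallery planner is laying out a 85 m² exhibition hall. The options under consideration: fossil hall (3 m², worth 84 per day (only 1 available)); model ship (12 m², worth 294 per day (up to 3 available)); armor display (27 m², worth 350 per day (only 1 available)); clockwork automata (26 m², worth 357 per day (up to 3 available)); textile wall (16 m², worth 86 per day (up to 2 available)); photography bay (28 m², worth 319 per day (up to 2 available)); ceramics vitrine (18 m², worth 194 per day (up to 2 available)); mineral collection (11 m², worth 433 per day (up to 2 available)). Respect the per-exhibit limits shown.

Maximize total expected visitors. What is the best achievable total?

A density-first pass picks fossil hall + 3×model ship + ceramics vitrine + 2×mineral collection — 2026 at 79 m².
The 21 m² tied up in fossil hall and ceramics vitrine is better spent on clockwork automata — total rises to 2105 (84 m²).
Nothing else within 85 m² beats 2105.

2105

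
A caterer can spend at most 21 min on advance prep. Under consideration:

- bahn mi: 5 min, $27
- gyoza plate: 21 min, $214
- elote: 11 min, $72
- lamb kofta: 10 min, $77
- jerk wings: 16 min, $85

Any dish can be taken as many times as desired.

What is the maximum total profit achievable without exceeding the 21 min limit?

Taking gyoza plate: 21 min used, 214 in profit.
Nothing else within 21 min beats 214.

214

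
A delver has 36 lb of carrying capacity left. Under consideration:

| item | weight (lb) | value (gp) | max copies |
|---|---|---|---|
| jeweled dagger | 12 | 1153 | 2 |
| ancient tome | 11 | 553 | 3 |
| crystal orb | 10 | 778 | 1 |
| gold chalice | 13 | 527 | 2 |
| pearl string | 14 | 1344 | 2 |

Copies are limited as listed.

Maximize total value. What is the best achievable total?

Taking the top-ratio items first gives 2×jeweled dagger + crystal orb for 3084 (34 lb).
The 12 lb tied up in jeweled dagger is better spent on pearl string — total rises to 3275 (36 lb).

3275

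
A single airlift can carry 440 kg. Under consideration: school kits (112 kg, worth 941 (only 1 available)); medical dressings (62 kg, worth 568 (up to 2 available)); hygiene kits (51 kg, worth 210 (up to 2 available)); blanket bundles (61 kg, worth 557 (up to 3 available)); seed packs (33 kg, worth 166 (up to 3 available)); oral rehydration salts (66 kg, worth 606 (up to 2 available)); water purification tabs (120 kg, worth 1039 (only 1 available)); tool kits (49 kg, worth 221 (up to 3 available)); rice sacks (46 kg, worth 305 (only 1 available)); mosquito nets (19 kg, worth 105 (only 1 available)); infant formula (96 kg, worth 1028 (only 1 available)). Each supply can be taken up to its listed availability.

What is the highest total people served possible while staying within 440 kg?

4039

Filling by ratio: 2×medical dressings + blanket bundles + 2×oral rehydration salts + mosquito nets + infant formula for 4038, with 8 kg left unused.
Using the slack differently, medical dressings + 3×blanket bundles + seed packs + oral rehydration salts + infant formula comes to 4039 at 440 kg.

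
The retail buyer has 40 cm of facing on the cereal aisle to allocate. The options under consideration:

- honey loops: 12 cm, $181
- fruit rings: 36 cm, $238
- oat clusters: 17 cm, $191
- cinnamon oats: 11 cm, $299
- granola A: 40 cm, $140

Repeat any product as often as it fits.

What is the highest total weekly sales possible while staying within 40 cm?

Ranking by ratio (weekly sales/cm): cinnamon oats 27.18, honey loops 15.08, oat clusters 11.24, fruit rings 6.61.
3×cinnamon oats uses 33 of the 40 cm and totals 897.
Nothing else within 40 cm beats 897.

897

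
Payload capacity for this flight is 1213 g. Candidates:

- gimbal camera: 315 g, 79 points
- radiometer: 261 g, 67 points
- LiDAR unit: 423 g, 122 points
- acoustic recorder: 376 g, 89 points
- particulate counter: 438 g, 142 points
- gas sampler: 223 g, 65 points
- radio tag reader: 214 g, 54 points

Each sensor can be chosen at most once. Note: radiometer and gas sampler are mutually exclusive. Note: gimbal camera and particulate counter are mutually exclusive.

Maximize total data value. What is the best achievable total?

331

By data value per g: particulate counter 0.32, gas sampler 0.29, LiDAR unit 0.29, radiometer 0.26 lead.
A density-first pass picks LiDAR unit + particulate counter + gas sampler — 329 at 1084 g.
Dropping gas sampler frees 223 g; slotting in radiometer (261 g) lifts the total to 331 at 1122 g.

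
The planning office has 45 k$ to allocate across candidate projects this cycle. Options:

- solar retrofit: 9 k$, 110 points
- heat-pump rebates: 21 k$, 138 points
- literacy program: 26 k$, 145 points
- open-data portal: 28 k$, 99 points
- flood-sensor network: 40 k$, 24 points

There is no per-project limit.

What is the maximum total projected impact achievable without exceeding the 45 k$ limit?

The ratio ordering already packs tightly: 5×solar retrofit, 45 k$, 550.
Every other selection either busts 45 k$ or fails to beat 550.

550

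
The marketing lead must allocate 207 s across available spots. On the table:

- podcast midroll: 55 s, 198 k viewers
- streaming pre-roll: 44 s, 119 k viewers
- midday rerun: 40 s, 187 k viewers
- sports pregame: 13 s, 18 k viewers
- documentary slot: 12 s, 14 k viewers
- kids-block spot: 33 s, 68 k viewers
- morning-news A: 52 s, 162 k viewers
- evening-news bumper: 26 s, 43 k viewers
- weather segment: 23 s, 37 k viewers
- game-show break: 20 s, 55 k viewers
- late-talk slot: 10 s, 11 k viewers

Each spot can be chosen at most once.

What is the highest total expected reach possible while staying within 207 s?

684

By expected reach per s: midday rerun 4.67, podcast midroll 3.60, morning-news A 3.12 lead.
Taking the top-ratio spots first gives podcast midroll + midday rerun + kids-block spot + morning-news A + game-show break for 670 (200 s).
Replace kids-block spot and game-show break with streaming pre-roll + sports pregame: the trade gains 14 net, giving 684 at 204 s.
Every other selection either busts 207 s or fails to beat 684.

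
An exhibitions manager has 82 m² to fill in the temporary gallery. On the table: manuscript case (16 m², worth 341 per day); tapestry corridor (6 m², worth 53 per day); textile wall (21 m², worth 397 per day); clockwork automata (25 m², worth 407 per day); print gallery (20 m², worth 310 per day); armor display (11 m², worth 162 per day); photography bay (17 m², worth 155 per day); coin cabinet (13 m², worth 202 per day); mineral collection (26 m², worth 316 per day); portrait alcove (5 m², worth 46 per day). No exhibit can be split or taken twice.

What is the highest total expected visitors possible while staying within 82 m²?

1455

By expected visitors per m²: manuscript case 21.31, textile wall 18.90, clockwork automata 16.28, coin cabinet 15.54 lead.
Filling by ratio: manuscript case + textile wall + clockwork automata + coin cabinet + portrait alcove for 1393, with 2 m² left unused.
Replace coin cabinet and portrait alcove with print gallery: the trade gains 62 net, giving 1455 at 82 m².
Nothing else within 82 m² beats 1455.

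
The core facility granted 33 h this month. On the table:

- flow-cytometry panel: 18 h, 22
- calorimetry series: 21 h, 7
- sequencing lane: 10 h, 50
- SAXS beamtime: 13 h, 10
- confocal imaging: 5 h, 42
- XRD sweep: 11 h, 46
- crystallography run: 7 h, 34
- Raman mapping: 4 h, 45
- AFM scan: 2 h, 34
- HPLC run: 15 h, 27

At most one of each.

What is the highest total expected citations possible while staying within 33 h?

217

By expected citations per h: AFM scan 17.00, Raman mapping 11.25, confocal imaging 8.40 lead.
The ratio heuristic lands on sequencing lane + confocal imaging + crystallography run + Raman mapping + AFM scan (205) but leaves 5 h idle.
Dropping crystallography run frees 7 h; slotting in XRD sweep (11 h) lifts the total to 217 at 32 h.
Every other selection either busts 33 h or fails to beat 217.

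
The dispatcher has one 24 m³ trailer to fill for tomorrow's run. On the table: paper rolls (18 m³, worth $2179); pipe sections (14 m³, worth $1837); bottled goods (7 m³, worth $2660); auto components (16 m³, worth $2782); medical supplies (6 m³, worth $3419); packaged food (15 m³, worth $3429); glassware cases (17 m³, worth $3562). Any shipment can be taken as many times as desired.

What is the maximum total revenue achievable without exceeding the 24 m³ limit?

13676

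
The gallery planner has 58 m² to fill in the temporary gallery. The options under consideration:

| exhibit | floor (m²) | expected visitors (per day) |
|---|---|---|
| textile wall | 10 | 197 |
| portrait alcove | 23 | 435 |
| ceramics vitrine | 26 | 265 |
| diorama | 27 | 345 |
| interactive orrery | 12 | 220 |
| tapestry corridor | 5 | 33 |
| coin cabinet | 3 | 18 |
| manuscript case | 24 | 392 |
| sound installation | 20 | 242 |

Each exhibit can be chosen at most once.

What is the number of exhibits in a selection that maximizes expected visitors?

The maximum expected visitors within 58 m² is 1024.
For example textile wall + portrait alcove + manuscript case achieves it, using 57 m².
Every optimal selection uses 3 exhibits.

3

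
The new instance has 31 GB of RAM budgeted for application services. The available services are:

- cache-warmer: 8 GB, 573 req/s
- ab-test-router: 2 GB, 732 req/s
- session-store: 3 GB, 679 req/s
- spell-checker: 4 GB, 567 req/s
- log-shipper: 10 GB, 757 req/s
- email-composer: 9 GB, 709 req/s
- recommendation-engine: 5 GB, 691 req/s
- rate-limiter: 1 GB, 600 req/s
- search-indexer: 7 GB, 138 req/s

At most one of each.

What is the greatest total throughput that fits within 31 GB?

4168

By throughput per GB: rate-limiter 600.00, ab-test-router 366.00, session-store 226.33 lead.
Greedy by ratio would take ab-test-router + session-store + spell-checker + email-composer + recommendation-engine + rate-limiter + search-indexer: 31 GB used, total 4116.
Dropping spell-checker and search-indexer frees 11 GB; slotting in log-shipper (10 GB) lifts the total to 4168 at 30 GB.
An exhaustive check of the 512 subsets confirms 4168.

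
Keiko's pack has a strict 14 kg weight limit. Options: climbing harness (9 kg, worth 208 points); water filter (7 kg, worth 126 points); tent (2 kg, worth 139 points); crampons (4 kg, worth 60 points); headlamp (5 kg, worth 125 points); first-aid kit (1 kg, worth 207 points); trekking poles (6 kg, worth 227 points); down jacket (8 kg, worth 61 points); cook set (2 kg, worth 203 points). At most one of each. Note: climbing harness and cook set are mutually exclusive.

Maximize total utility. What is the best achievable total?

Taking tent + first-aid kit + trekking poles + cook set: 11 kg used, 776 in utility.

776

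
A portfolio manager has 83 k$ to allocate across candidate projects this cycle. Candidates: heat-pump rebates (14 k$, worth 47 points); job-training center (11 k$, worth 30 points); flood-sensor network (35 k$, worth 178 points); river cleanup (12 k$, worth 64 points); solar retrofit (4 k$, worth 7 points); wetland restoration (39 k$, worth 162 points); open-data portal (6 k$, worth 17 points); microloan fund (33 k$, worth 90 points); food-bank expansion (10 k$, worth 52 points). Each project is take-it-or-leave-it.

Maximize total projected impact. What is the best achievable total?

Density check — river cleanup 5.33, food-bank expansion 5.20, flood-sensor network 5.09, wetland restoration 4.15 are the best per k$.
The ratio heuristic lands on heat-pump rebates + flood-sensor network + river cleanup + solar retrofit + open-data portal + food-bank expansion (365) but leaves 2 k$ idle.
Replace solar retrofit and open-data portal with job-training center: the trade gains 6 net, giving 371 at 82 k$.
Next best is heat-pump rebates + flood-sensor network + river cleanup + solar retrofit + open-data portal + food-bank expansion at 365 (81 k$) — short by 6.

371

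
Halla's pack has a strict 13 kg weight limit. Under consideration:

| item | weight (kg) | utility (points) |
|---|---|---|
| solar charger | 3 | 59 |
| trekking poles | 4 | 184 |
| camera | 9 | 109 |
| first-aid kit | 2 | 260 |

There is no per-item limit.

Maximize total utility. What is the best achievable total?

Taking 6×first-aid kit: 12 kg used, 1560 in utility.

1560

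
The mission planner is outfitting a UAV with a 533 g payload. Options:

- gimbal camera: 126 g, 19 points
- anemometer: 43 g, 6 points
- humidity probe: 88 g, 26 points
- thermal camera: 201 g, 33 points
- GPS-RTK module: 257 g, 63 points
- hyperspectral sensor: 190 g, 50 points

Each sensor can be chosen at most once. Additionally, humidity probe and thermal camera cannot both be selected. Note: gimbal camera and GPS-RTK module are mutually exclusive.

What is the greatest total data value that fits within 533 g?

119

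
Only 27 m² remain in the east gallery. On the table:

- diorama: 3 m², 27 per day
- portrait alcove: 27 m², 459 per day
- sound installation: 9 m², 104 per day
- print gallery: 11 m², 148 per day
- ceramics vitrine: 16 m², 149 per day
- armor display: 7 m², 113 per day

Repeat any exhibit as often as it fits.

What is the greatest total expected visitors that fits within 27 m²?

Taking portrait alcove: 27 m² used, 459 in expected visitors.
Every other selection either busts 27 m² or fails to beat 459.

459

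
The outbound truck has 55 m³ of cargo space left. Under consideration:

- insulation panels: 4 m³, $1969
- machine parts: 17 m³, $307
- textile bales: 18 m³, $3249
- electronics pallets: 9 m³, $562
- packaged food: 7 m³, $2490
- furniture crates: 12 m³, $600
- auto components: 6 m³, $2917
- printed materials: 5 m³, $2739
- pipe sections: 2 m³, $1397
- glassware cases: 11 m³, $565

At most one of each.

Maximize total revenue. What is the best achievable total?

15361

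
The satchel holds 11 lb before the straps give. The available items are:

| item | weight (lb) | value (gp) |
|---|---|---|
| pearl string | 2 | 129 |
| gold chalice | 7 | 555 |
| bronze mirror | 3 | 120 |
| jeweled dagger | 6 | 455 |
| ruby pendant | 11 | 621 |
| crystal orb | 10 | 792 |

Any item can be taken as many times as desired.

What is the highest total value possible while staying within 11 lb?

Best packing: 2×pearl string + gold chalice — 11 lb, 813 total.
Every other selection either busts 11 lb or fails to beat 813.

813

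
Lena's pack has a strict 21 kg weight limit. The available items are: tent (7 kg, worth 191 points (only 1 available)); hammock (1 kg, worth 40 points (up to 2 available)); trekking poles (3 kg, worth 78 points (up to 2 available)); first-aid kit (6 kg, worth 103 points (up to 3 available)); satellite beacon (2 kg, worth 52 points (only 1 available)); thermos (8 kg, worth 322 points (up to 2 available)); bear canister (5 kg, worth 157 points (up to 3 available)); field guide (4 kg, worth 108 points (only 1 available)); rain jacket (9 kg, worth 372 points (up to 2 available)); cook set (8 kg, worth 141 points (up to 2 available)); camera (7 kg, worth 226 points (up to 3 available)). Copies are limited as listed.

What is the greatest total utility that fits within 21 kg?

Greedy by ratio would take 2×hammock + 2×rain jacket: 20 kg used, total 824.
Dropping hammock frees 1 kg; slotting in satellite beacon (2 kg) lifts the total to 836 at 21 kg.
Every other selection either busts 21 kg or exceeds an availability limit or fails to beat 836.

836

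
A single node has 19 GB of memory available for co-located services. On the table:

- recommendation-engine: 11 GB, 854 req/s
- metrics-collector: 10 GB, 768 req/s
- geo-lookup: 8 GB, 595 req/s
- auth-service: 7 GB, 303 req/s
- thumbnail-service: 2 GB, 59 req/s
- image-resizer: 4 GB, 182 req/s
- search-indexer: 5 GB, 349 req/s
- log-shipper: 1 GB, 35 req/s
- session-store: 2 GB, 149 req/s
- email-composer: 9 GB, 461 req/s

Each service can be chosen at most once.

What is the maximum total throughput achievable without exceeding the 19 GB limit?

1449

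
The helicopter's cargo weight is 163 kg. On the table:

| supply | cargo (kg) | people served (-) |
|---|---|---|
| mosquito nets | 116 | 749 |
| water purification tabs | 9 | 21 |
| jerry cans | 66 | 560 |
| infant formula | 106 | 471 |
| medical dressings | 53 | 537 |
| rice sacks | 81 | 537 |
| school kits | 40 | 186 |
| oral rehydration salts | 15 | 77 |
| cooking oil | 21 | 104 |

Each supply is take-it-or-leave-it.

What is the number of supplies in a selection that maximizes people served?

Best achievable people served is 1283.
jerry cans + medical dressings + school kits hits 1283 at 159 kg.
All optima have 3 supplies.

3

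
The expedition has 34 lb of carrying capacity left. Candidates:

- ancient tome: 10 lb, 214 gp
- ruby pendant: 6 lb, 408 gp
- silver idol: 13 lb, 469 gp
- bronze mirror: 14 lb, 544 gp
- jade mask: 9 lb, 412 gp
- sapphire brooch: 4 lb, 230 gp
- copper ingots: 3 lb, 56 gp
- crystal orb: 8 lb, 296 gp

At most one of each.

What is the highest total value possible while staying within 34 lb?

Taking ruby pendant + bronze mirror + jade mask + sapphire brooch: 33 lb used, 1594 in value.
The spare 1 lb is too small for any remaining item, and no exchange beats 1594.

1594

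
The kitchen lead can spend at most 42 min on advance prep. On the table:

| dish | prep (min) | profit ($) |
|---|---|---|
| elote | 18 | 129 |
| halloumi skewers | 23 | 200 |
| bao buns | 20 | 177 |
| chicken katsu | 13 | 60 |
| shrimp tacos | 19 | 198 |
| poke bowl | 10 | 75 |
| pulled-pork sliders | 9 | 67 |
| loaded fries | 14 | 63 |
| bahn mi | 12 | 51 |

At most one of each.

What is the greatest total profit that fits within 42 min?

398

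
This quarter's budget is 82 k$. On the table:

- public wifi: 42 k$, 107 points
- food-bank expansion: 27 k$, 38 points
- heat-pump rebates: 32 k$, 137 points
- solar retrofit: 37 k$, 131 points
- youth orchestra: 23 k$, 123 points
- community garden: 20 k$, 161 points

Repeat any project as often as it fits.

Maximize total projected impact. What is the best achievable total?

4×community garden uses 80 of the 82 k$ and totals 644.
The spare 2 k$ is too small for any remaining project, and no exchange beats 644.

644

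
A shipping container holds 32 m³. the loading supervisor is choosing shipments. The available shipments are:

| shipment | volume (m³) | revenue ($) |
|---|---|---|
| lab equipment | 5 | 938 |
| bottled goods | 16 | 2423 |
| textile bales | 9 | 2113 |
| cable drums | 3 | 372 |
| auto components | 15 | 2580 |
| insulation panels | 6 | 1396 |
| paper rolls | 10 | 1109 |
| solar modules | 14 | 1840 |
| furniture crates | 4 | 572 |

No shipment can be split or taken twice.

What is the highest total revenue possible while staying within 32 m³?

Taking the top-ratio shipments first gives lab equipment + textile bales + cable drums + insulation panels + furniture crates for 5391 (27 m³).
Replace lab equipment and cable drums and furniture crates with auto components: the trade gains 698 net, giving 6089 at 30 m³.
No other feasible combination exceeds 6089.

6089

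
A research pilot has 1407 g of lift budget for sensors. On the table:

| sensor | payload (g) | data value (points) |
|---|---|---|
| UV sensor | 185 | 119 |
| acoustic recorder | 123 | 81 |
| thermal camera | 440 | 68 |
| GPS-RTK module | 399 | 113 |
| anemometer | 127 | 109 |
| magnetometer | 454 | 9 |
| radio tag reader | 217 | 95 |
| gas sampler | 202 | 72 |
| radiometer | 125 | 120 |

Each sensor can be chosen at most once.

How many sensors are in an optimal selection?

7

Optimal total is 709.
For example UV sensor + acoustic recorder + GPS-RTK module + anemometer + radio tag reader + gas sampler + radiometer achieves it, using 1378 g.
Any selection reaching 709 contains exactly 7 sensors.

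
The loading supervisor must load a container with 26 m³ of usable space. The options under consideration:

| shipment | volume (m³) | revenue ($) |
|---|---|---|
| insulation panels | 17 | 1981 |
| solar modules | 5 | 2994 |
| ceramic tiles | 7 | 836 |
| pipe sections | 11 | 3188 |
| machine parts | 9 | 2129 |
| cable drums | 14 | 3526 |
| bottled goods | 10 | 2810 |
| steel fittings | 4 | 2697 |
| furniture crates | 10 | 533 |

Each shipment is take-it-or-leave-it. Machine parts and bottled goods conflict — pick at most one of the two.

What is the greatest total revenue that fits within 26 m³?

9337

The ratio heuristic lands on solar modules + pipe sections + steel fittings (8879) but leaves 6 m³ idle.
Replace pipe sections with ceramic tiles + bottled goods: the trade gains 458 net, giving 9337 at 26 m³.
An exhaustive check of the 512 subsets confirms 9337.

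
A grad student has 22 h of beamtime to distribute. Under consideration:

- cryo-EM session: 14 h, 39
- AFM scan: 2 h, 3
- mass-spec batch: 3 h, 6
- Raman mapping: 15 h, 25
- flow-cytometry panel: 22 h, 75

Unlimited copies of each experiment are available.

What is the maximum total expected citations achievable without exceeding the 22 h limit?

75

Density check — flow-cytometry panel 3.41, cryo-EM session 2.79, mass-spec batch 2.00 are the best per h.
Flow-cytometry panel uses 22 of the 22 h and totals 75.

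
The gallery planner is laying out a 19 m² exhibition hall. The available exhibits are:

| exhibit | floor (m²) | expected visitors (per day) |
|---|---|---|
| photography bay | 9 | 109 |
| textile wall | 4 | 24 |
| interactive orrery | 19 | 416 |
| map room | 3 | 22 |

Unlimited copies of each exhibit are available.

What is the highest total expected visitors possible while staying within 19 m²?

416

Density check — interactive orrery 21.89, photography bay 12.11, map room 7.33, textile wall 6.00 are the best per m².
Best packing: interactive orrery — 19 m², 416 total.
Nothing else within 19 m² beats 416.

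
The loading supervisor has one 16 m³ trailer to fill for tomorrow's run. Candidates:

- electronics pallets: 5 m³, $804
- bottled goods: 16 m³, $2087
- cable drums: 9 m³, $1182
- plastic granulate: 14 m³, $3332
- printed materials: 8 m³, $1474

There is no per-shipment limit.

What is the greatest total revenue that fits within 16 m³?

3332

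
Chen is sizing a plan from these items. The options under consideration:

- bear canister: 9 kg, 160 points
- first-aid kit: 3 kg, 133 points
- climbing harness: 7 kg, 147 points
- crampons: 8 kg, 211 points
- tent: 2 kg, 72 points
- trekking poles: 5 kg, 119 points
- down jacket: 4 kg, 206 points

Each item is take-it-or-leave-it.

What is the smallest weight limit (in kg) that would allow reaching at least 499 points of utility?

Need the lightest bundle worth ≥ 499.
first-aid kit + tent + trekking poles + down jacket: 530 utility at 14 kg.
Below 14 kg the best achievable stays under 499.

14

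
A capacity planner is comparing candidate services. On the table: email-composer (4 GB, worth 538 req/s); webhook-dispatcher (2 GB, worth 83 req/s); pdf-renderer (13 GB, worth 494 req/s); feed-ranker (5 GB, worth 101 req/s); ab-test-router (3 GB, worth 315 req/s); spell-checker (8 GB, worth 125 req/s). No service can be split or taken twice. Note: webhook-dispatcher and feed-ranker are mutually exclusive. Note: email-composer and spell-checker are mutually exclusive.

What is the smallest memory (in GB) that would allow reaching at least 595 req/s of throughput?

6

Minimise GB subject to total throughput ≥ 595.
email-composer + webhook-dispatcher: 621 throughput at 6 GB.
Any bundle with less than 6 GB falls short of 595.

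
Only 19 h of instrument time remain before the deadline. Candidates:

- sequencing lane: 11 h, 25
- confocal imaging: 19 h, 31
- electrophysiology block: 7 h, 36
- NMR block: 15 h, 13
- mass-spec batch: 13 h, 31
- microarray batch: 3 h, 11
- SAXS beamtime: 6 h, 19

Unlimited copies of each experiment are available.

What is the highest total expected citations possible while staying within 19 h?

2×electrophysiology block + microarray batch uses 17 of the 19 h and totals 83.
No other feasible combination exceeds 83.

83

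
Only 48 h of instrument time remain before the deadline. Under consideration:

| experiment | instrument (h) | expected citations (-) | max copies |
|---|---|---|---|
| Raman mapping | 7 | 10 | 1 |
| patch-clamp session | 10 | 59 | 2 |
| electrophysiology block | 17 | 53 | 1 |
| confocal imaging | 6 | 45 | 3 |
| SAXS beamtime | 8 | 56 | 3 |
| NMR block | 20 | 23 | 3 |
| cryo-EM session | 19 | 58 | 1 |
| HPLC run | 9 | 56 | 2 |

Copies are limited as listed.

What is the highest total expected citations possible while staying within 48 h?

Ranking by ratio (expected citations/h): confocal imaging 7.50, SAXS beamtime 7.00, HPLC run 6.22, patch-clamp session 5.90.
A density-first pass picks 3×confocal imaging + 3×SAXS beamtime — 303 at 42 h.
Dropping 2×confocal imaging frees 12 h; slotting in 2×HPLC run (18 h) lifts the total to 325 at 48 h.
Every other selection either busts 48 h or exceeds an availability limit or fails to beat 325.

325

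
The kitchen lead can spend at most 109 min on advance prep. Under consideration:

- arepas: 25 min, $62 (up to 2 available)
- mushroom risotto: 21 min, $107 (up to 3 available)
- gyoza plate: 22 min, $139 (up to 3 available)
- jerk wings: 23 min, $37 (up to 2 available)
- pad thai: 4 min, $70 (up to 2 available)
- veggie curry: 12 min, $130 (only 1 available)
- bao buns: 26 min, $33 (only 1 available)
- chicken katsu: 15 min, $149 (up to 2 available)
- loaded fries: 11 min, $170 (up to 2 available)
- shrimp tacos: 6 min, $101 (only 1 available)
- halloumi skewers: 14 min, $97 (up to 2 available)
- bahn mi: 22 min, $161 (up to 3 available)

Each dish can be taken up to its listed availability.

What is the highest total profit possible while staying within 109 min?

Filling by ratio: 2×pad thai + veggie curry + 2×chicken katsu + 2×loaded fries + shrimp tacos + bahn mi for 1170, with 9 min left unused.
The 22 min tied up in bahn mi is better spent on 2×halloumi skewers — total rises to 1203 (106 min).

1203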